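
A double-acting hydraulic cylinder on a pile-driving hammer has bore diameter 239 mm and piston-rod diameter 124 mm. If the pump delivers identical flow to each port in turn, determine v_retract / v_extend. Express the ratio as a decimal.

Cap-side area A_cap = π/4 × (239 mm)² = 44860 mm^2
Rod-side annular area A_ann = π/4 × (239² − 124²) = 32790 mm^2
For equal Q, v ∝ 1/A, so v_ret/v_ext = A_cap/A_ann.

v_ret/v_ext ≈ 1.37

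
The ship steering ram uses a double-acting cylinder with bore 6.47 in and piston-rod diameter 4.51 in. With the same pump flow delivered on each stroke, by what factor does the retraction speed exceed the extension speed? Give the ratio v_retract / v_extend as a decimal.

v_ret/v_ext ≈ 1.95

Cap-side area A_cap = π/4 × (6.47 in)² = 32.88 in^2
Rod-side annular area A_ann = π/4 × (6.47² − 4.51²) = 16.90 in^2
For equal Q, v ∝ 1/A, so v_ret/v_ext = A_cap/A_ann.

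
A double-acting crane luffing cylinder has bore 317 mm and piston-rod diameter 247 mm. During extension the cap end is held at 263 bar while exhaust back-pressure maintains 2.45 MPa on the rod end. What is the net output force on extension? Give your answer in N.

F ≈ 2.00e6 N

Cap-side area A_cap = π/4 × (317 mm)² = 78920 mm^2
Rod-side annular area A_ann = π/4 × (317² − 247²) = 31010 mm^2
Net thrust = P_cap·A_cap − P_rod·A_ann = 2.076e6 N − 75970 N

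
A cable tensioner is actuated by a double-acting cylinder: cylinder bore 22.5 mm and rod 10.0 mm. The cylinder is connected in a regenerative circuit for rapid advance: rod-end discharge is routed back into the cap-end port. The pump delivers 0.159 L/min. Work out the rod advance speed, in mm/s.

v ≈ 33.7 mm/s

In regeneration the rod-end outflow joins the pump flow into the cap end, so the net volume the pump must supply per unit advance equals the rod cross-section area.
Rod cross-section A_rod = π/4 × (10.0 mm)² = 78.54 mm^2
v = Q_pump / A_rod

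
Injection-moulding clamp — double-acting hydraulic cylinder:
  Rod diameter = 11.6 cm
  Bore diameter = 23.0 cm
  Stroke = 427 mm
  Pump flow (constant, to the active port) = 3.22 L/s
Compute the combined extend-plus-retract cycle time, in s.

t ≈ 9.62 s

Cap-side area A_cap = π/4 × (23.0 cm)² = 415.5 cm^2
Rod-side annular area A_ann = π/4 × (23.0² − 11.6²) = 309.8 cm^2
t_ext = A_cap·L/Q = 5.510 s
t_ret = A_ann·L/Q = 4.108 s
t_cycle = t_ext + t_ret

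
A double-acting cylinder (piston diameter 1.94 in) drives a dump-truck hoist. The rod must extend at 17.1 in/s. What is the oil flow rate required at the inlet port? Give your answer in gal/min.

Cap-side area A_cap = π/4 × (1.94 in)² = 2.956 in^2
Q = A × v

Q ≈ 13.1 gal/min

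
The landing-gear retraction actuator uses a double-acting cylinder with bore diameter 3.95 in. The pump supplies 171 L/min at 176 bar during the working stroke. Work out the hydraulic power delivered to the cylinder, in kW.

W ≈ 50.2 kW

Hydraulic power = P × Q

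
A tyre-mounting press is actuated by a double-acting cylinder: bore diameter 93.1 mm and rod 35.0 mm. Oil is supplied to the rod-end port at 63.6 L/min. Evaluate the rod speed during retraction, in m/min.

Rod-side annular area A_ann = π/4 × (93.1² − 35.0²) = 5845 mm^2
Flow into the rod-end port fills the annular volume.
v = Q / A

v ≈ 10.9 m/min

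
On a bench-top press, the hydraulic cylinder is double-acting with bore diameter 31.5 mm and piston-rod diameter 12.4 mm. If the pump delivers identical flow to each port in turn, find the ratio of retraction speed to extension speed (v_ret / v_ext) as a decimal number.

v_ret/v_ext ≈ 1.18

Cap-side area A_cap = π/4 × (31.5 mm)² = 779.3 mm^2
Rod-side annular area A_ann = π/4 × (31.5² − 12.4²) = 658.5 mm^2
For equal Q, v ∝ 1/A, so v_ret/v_ext = A_cap/A_ann.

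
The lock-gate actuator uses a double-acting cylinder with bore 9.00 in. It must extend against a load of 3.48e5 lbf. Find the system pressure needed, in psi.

Cap-side area A_cap = π/4 × (9.00 in)² = 63.62 in^2
P = F / A = 3.48e5 lbf / A

P ≈ 5470 psi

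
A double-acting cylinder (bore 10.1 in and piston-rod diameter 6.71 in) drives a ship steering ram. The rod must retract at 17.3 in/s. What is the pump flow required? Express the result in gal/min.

Q ≈ 201 gal/min

Rod-side annular area A_ann = π/4 × (10.1² − 6.71²) = 44.76 in^2
Q = A × v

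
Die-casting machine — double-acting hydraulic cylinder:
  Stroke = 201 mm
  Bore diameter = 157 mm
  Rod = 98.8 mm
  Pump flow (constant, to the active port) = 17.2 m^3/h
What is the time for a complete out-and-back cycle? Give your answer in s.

t ≈ 1.31 s

Cap-side area A_cap = π/4 × (157 mm)² = 19360 mm^2
Rod-side annular area A_ann = π/4 × (157² − 98.8²) = 11690 mm^2
t_ext = A_cap·L/Q = 0.8144 s
t_ret = A_ann·L/Q = 0.4919 s
t_cycle = t_ext + t_ret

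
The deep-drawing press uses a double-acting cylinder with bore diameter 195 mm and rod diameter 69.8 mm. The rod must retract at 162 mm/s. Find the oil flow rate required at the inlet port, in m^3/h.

Q ≈ 15.2 m^3/h

Rod-side annular area A_ann = π/4 × (195² − 69.8²) = 26040 mm^2
Q = A × v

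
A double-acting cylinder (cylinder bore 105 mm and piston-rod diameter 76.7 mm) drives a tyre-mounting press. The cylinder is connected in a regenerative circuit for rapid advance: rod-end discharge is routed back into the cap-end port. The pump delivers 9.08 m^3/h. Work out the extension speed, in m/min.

v ≈ 32.8 m/min

In regeneration the rod-end outflow joins the pump flow into the cap end, so the net volume the pump must supply per unit advance equals the rod cross-section area.
Rod cross-section A_rod = π/4 × (76.7 mm)² = 4620 mm^2
v = Q_pump / A_rod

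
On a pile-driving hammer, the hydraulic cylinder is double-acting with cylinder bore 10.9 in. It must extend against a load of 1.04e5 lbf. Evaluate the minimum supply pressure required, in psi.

Cap-side area A_cap = π/4 × (10.9 in)² = 93.31 in^2
P = F / A = 1.04e5 lbf / A

P ≈ 1110 psi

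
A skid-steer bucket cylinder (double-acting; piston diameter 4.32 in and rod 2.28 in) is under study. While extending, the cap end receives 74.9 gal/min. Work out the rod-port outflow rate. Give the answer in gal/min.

Cap-side area A_cap = π/4 × (4.32 in)² = 14.66 in^2
Rod-side annular area A_ann = π/4 × (4.32² − 2.28²) = 10.57 in^2
Piston speed v = Q_in/A_cap; rod-end outflow Q_out = v × A_ann = Q_in × A_ann/A_cap.

Q_out ≈ 54.0 gal/min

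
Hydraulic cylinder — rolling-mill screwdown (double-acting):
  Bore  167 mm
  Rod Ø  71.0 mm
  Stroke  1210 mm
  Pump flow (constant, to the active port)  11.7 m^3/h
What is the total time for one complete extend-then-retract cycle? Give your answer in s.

Cap-side area A_cap = π/4 × (167 mm)² = 21900 mm^2
Rod-side annular area A_ann = π/4 × (167² − 71.0²) = 17940 mm^2
t_ext = A_cap·L/Q = 8.155 s
t_ret = A_ann·L/Q = 6.681 s
t_cycle = t_ext + t_ret

t ≈ 14.8 s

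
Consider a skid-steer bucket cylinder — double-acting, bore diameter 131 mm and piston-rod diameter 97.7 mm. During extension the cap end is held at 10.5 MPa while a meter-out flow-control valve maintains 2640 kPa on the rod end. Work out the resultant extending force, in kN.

F ≈ 126 kN

Cap-side area A_cap = π/4 × (131 mm)² = 13480 mm^2
Rod-side annular area A_ann = π/4 × (131² − 97.7²) = 5981 mm^2
Net thrust = P_cap·A_cap − P_rod·A_ann = 141.5 kN − 15.79 kN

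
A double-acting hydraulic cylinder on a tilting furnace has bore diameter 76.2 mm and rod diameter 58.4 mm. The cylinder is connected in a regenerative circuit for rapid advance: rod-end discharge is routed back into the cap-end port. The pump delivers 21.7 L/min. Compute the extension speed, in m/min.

In regeneration the rod-end outflow joins the pump flow into the cap end, so the net volume the pump must supply per unit advance equals the rod cross-section area.
Rod cross-section A_rod = π/4 × (58.4 mm)² = 2679 mm^2
v = Q_pump / A_rod

v ≈ 8.10 m/min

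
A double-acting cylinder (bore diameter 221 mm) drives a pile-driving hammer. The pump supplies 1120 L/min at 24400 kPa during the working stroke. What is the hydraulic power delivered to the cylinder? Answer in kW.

Hydraulic power = P × Q

W ≈ 455 kW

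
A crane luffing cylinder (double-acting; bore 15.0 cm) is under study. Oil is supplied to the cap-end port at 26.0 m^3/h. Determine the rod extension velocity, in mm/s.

Cap-side area A_cap = π/4 × (15.0 cm)² = 176.7 cm^2
v = Q / A

v ≈ 409 mm/s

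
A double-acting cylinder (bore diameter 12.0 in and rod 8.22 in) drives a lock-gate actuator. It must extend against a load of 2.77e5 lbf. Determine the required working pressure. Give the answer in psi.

Cap-side area A_cap = π/4 × (12.0 in)² = 113.1 in^2
P = F / A = 2.77e5 lbf / A

P ≈ 2450 psi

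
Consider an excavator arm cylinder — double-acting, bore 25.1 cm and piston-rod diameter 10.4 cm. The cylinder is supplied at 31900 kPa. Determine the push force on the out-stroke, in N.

F ≈ 1.58e6 N

Cap-side area A_cap = π/4 × (25.1 cm)² = 494.8 cm^2
F = P × A_cap = 31900 kPa × A_cap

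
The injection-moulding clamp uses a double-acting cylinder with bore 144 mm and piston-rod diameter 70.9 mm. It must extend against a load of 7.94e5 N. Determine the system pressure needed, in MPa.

P ≈ 48.8 MPa

Cap-side area A_cap = π/4 × (144 mm)² = 16290 mm^2
P = F / A = 7.94e5 N / A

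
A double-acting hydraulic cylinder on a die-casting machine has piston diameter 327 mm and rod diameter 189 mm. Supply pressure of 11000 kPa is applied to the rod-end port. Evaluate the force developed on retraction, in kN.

Rod-side annular area A_ann = π/4 × (327² − 189²) = 55930 mm^2
On retraction the pressure acts on the annular area (bore minus rod).
F = P × A_ann

F ≈ 615 kN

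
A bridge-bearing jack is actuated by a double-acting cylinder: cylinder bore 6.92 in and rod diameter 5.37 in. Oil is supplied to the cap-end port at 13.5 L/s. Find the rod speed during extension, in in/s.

v ≈ 21.9 in/s

Cap-side area A_cap = π/4 × (6.92 in)² = 37.61 in^2
v = Q / A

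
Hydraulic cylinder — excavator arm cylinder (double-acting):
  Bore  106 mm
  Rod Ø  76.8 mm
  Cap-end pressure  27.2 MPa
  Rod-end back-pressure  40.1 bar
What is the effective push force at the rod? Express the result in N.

Cap-side area A_cap = π/4 × (106 mm)² = 8825 mm^2
Rod-side annular area A_ann = π/4 × (106² − 76.8²) = 4192 mm^2
Net thrust = P_cap·A_cap − P_rod·A_ann = 2.400e5 N − 16810 N

F ≈ 2.23e5 N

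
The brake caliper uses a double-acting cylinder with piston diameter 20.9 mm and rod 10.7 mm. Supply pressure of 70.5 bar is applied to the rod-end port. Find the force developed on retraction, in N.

Rod-side annular area A_ann = π/4 × (20.9² − 10.7²) = 253.1 mm^2
On retraction the pressure acts on the annular area (bore minus rod).
F = P × A_ann

F ≈ 1780 N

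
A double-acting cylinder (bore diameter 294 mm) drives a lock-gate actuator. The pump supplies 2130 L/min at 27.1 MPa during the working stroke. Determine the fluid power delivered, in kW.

Hydraulic power = P × Q

W ≈ 962 kW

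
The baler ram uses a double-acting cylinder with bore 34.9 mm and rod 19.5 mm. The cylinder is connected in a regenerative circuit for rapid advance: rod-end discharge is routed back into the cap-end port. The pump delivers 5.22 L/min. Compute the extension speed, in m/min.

v ≈ 17.5 m/min

In regeneration the rod-end outflow joins the pump flow into the cap end, so the net volume the pump must supply per unit advance equals the rod cross-section area.
Rod cross-section A_rod = π/4 × (19.5 mm)² = 298.6 mm^2
v = Q_pump / A_rod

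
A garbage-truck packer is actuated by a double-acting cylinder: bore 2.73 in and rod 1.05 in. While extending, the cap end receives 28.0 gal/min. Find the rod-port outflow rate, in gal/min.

Cap-side area A_cap = π/4 × (2.73 in)² = 5.853 in^2
Rod-side annular area A_ann = π/4 × (2.73² − 1.05²) = 4.988 in^2
Piston speed v = Q_in/A_cap; rod-end outflow Q_out = v × A_ann = Q_in × A_ann/A_cap.

Q_out ≈ 23.9 gal/min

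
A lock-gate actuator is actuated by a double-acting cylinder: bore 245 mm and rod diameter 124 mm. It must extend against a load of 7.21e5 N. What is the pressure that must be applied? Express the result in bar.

Cap-side area A_cap = π/4 × (245 mm)² = 47140 mm^2
P = F / A = 7.21e5 N / A

P ≈ 153 bar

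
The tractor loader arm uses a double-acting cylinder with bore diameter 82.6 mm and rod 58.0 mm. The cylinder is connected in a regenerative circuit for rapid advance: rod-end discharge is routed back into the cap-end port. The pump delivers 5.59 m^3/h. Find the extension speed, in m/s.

v ≈ 0.588 m/s

In regeneration the rod-end outflow joins the pump flow into the cap end, so the net volume the pump must supply per unit advance equals the rod cross-section area.
Rod cross-section A_rod = π/4 × (58.0 mm)² = 2642 mm^2
v = Q_pump / A_rod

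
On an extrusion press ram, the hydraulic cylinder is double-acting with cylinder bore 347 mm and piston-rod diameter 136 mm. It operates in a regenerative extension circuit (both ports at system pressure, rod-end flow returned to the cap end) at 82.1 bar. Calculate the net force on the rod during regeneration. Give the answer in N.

With equal pressure on both faces, forces on the annular region cancel; the net push is pressure × rod cross-section.
Rod cross-section A_rod = π/4 × (136 mm)² = 14530 mm^2
F = P × A_rod

F ≈ 1.19e5 N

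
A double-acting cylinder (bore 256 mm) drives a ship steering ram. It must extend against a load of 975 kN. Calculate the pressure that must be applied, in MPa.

Cap-side area A_cap = π/4 × (256 mm)² = 51470 mm^2
P = F / A = 975 kN / A

P ≈ 18.9 MPa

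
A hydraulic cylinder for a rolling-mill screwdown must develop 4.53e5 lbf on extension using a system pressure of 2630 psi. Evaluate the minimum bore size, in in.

Extension force acts on the full piston face: F = P × (π/4)D².
D = √(4F / (πP)) = √(4 × 4.53e5 lbf / (π × 2630 psi))

D ≈ 14.8 in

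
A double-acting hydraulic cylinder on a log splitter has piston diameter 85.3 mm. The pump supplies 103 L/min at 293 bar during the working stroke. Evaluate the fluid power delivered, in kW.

W ≈ 50.3 kW

Hydraulic power = P × Q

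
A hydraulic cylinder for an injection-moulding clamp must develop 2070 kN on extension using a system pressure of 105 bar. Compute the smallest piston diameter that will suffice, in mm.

Extension force acts on the full piston face: F = P × (π/4)D².
D = √(4F / (πP)) = √(4 × 2070 kN / (π × 105 bar))

D ≈ 501 mm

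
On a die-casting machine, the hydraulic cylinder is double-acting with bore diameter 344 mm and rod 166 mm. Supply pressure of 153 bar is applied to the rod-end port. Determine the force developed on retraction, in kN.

Rod-side annular area A_ann = π/4 × (344² − 166²) = 71300 mm^2
On retraction the pressure acts on the annular area (bore minus rod).
F = P × A_ann

F ≈ 1090 kN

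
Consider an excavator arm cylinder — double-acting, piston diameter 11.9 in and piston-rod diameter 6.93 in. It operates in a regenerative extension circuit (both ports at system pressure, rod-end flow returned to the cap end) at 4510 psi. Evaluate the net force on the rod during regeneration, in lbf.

F ≈ 1.70e5 lbf

With equal pressure on both faces, forces on the annular region cancel; the net push is pressure × rod cross-section.
Rod cross-section A_rod = π/4 × (6.93 in)² = 37.72 in^2
F = P × A_rod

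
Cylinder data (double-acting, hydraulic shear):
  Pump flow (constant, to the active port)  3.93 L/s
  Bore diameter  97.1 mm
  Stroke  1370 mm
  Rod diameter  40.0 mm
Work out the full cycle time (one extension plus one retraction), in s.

t ≈ 4.72 s

Cap-side area A_cap = π/4 × (97.1 mm)² = 7405 mm^2
Rod-side annular area A_ann = π/4 × (97.1² − 40.0²) = 6148 mm^2
t_ext = A_cap·L/Q = 2.581 s
t_ret = A_ann·L/Q = 2.143 s
t_cycle = t_ext + t_ret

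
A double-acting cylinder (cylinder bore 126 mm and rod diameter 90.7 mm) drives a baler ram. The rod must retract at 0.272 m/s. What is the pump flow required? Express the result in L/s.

Rod-side annular area A_ann = π/4 × (126² − 90.7²) = 6008 mm^2
Q = A × v

Q ≈ 1.63 L/s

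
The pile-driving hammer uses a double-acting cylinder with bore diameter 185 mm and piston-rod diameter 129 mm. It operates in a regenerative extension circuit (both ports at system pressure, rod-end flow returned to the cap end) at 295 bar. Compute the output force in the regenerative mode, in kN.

With equal pressure on both faces, forces on the annular region cancel; the net push is pressure × rod cross-section.
Rod cross-section A_rod = π/4 × (129 mm)² = 13070 mm^2
F = P × A_rod

F ≈ 386 kN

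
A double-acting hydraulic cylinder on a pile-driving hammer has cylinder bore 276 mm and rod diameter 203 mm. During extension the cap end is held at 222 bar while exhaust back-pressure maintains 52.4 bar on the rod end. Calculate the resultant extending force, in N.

Cap-side area A_cap = π/4 × (276 mm)² = 59830 mm^2
Rod-side annular area A_ann = π/4 × (276² − 203²) = 27460 mm^2
Net thrust = P_cap·A_cap − P_rod·A_ann = 1.328e6 N − 1.439e5 N

F ≈ 1.18e6 N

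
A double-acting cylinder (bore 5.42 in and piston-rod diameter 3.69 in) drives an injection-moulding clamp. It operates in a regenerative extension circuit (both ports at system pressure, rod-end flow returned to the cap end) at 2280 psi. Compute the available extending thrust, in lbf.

With equal pressure on both faces, forces on the annular region cancel; the net push is pressure × rod cross-section.
Rod cross-section A_rod = π/4 × (3.69 in)² = 10.69 in^2
F = P × A_rod

F ≈ 24400 lbf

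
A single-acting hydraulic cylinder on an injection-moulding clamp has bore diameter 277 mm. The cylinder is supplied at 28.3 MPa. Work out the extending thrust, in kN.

Cap-side area A_cap = π/4 × (277 mm)² = 60260 mm^2
F = P × A_cap = 28.3 MPa × A_cap

F ≈ 1710 kN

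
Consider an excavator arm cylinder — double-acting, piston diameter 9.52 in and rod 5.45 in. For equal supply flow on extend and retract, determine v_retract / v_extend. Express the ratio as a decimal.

Cap-side area A_cap = π/4 × (9.52 in)² = 71.18 in^2
Rod-side annular area A_ann = π/4 × (9.52² − 5.45²) = 47.85 in^2
For equal Q, v ∝ 1/A, so v_ret/v_ext = A_cap/A_ann.

v_ret/v_ext ≈ 1.49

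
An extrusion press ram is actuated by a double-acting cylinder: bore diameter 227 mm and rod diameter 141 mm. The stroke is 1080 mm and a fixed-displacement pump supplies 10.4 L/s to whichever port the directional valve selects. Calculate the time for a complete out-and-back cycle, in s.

Cap-side area A_cap = π/4 × (227 mm)² = 40470 mm^2
Rod-side annular area A_ann = π/4 × (227² − 141²) = 24860 mm^2
t_ext = A_cap·L/Q = 4.203 s
t_ret = A_ann·L/Q = 2.581 s
t_cycle = t_ext + t_ret

t ≈ 6.78 s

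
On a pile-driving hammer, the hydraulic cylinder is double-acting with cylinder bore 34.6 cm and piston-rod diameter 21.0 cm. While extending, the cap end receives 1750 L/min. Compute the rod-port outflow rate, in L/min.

Cap-side area A_cap = π/4 × (34.6 cm)² = 940.2 cm^2
Rod-side annular area A_ann = π/4 × (34.6² − 21.0²) = 593.9 cm^2
Piston speed v = Q_in/A_cap; rod-end outflow Q_out = v × A_ann = Q_in × A_ann/A_cap.

Q_out ≈ 1110 L/min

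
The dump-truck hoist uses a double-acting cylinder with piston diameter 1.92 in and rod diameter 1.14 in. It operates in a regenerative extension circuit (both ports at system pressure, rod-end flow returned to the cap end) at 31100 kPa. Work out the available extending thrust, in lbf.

F ≈ 4600 lbf

With equal pressure on both faces, forces on the annular region cancel; the net push is pressure × rod cross-section.
Rod cross-section A_rod = π/4 × (1.14 in)² = 1.021 in^2
F = P × A_rod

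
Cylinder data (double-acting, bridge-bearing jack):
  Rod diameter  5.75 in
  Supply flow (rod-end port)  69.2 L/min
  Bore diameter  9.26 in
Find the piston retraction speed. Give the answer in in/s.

Rod-side annular area A_ann = π/4 × (9.26² − 5.75²) = 41.38 in^2
Flow into the rod-end port fills the annular volume.
v = Q / A

v ≈ 1.70 in/s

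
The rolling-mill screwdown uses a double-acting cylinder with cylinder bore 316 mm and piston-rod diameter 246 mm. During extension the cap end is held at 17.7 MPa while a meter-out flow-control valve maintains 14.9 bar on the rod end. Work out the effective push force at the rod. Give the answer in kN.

F ≈ 1340 kN

Cap-side area A_cap = π/4 × (316 mm)² = 78430 mm^2
Rod-side annular area A_ann = π/4 × (316² − 246²) = 30900 mm^2
Net thrust = P_cap·A_cap − P_rod·A_ann = 1388 kN − 46.04 kN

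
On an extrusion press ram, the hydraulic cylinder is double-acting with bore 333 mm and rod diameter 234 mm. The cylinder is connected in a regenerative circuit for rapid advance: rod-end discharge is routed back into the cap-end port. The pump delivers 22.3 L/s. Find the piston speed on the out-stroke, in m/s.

v ≈ 0.519 m/s

In regeneration the rod-end outflow joins the pump flow into the cap end, so the net volume the pump must supply per unit advance equals the rod cross-section area.
Rod cross-section A_rod = π/4 × (234 mm)² = 43010 mm^2
v = Q_pump / A_rod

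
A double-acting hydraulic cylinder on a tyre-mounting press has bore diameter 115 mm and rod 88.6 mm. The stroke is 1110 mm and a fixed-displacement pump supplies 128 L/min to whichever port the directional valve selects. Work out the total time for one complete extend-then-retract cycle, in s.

t ≈ 7.60 s

Cap-side area A_cap = π/4 × (115 mm)² = 10390 mm^2
Rod-side annular area A_ann = π/4 × (115² − 88.6²) = 4222 mm^2
t_ext = A_cap·L/Q = 5.404 s
t_ret = A_ann·L/Q = 2.197 s
t_cycle = t_ext + t_ret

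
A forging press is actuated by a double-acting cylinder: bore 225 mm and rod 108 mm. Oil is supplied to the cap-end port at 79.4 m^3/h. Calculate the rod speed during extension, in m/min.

Cap-side area A_cap = π/4 × (225 mm)² = 39760 mm^2
v = Q / A

v ≈ 33.3 m/min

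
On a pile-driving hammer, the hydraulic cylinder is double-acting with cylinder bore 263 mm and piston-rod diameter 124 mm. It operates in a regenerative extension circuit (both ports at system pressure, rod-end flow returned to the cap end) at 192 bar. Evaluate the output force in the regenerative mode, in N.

With equal pressure on both faces, forces on the annular region cancel; the net push is pressure × rod cross-section.
Rod cross-section A_rod = π/4 × (124 mm)² = 12080 mm^2
F = P × A_rod

F ≈ 2.32e5 N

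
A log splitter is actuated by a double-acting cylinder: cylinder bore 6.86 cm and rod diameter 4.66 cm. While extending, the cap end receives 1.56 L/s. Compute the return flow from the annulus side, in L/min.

Cap-side area A_cap = π/4 × (6.86 cm)² = 36.96 cm^2
Rod-side annular area A_ann = π/4 × (6.86² − 4.66²) = 19.91 cm^2
Piston speed v = Q_in/A_cap; rod-end outflow Q_out = v × A_ann = Q_in × A_ann/A_cap.

Q_out ≈ 50.4 L/min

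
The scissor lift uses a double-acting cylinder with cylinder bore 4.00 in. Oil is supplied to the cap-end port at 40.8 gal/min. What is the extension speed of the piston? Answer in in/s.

Cap-side area A_cap = π/4 × (4.00 in)² = 12.57 in^2
v = Q / A

v ≈ 12.5 in/s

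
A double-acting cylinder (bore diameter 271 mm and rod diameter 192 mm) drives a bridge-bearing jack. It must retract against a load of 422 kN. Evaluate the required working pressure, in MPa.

P ≈ 14.7 MPa

Rod-side annular area A_ann = π/4 × (271² − 192²) = 28730 mm^2
Retraction: pressure acts on the annular area.
P = F / A = 422 kN / A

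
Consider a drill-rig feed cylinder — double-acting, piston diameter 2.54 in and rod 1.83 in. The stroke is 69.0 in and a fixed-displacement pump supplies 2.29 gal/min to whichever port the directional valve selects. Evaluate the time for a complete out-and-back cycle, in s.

t ≈ 58.7 s

Cap-side area A_cap = π/4 × (2.54 in)² = 5.067 in^2
Rod-side annular area A_ann = π/4 × (2.54² − 1.83²) = 2.437 in^2
t_ext = A_cap·L/Q = 39.66 s
t_ret = A_ann·L/Q = 19.07 s
t_cycle = t_ext + t_ret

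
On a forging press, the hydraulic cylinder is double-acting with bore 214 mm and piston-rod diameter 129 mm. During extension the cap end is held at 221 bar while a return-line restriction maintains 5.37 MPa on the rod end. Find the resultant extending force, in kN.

F ≈ 672 kN

Cap-side area A_cap = π/4 × (214 mm)² = 35970 mm^2
Rod-side annular area A_ann = π/4 × (214² − 129²) = 22900 mm^2
Net thrust = P_cap·A_cap − P_rod·A_ann = 794.9 kN − 123.0 kN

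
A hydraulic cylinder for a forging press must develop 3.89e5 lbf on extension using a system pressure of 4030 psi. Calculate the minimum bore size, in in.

Extension force acts on the full piston face: F = P × (π/4)D².
D = √(4F / (πP)) = √(4 × 3.89e5 lbf / (π × 4030 psi))

D ≈ 11.1 in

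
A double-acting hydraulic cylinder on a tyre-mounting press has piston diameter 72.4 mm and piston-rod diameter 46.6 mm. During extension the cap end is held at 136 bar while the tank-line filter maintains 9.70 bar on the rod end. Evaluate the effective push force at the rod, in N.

F ≈ 53700 N

Cap-side area A_cap = π/4 × (72.4 mm)² = 4117 mm^2
Rod-side annular area A_ann = π/4 × (72.4² − 46.6²) = 2411 mm^2
Net thrust = P_cap·A_cap − P_rod·A_ann = 55990 N − 2339 N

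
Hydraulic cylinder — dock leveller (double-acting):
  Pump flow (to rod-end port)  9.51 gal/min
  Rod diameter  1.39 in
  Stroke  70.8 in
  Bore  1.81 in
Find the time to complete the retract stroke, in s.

Rod-side annular area A_ann = π/4 × (1.81² − 1.39²) = 1.056 in^2
Swept volume V = A × L; t = V / Q = A·L / Q

t ≈ 2.04 s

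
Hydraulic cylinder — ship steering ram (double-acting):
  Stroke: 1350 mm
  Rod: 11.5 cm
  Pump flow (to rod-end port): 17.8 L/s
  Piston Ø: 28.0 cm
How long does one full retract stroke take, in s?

Rod-side annular area A_ann = π/4 × (28.0² − 11.5²) = 511.9 cm^2
Swept volume V = A × L; t = V / Q = A·L / Q

t ≈ 3.88 s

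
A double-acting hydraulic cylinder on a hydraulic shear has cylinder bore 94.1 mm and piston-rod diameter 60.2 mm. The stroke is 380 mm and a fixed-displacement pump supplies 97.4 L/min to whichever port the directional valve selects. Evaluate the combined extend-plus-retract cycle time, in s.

t ≈ 2.59 s

Cap-side area A_cap = π/4 × (94.1 mm)² = 6955 mm^2
Rod-side annular area A_ann = π/4 × (94.1² − 60.2²) = 4108 mm^2
t_ext = A_cap·L/Q = 1.628 s
t_ret = A_ann·L/Q = 0.9617 s
t_cycle = t_ext + t_ret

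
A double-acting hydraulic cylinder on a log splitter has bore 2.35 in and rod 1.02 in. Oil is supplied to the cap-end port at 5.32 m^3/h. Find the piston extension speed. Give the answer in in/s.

Cap-side area A_cap = π/4 × (2.35 in)² = 4.337 in^2
v = Q / A

v ≈ 20.8 in/s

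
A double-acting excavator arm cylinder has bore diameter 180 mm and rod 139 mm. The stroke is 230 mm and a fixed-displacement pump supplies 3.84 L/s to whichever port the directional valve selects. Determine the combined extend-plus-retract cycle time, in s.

t ≈ 2.14 s

Cap-side area A_cap = π/4 × (180 mm)² = 25450 mm^2
Rod-side annular area A_ann = π/4 × (180² − 139²) = 10270 mm^2
t_ext = A_cap·L/Q = 1.524 s
t_ret = A_ann·L/Q = 0.6153 s
t_cycle = t_ext + t_ret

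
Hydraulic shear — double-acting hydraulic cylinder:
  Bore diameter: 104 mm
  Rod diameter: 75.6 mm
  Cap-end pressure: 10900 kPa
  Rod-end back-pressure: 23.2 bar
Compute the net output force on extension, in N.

Cap-side area A_cap = π/4 × (104 mm)² = 8495 mm^2
Rod-side annular area A_ann = π/4 × (104² − 75.6²) = 4006 mm^2
Net thrust = P_cap·A_cap − P_rod·A_ann = 92590 N − 9294 N

F ≈ 83300 N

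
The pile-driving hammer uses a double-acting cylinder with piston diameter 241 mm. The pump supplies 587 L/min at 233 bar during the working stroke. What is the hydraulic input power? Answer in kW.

Hydraulic power = P × Q

W ≈ 228 kW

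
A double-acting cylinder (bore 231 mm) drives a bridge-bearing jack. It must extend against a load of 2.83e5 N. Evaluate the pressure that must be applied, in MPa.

Cap-side area A_cap = π/4 × (231 mm)² = 41910 mm^2
P = F / A = 2.83e5 N / A

P ≈ 6.75 MPa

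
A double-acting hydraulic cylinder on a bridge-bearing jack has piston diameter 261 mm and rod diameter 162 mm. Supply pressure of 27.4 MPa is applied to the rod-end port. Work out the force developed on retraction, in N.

Rod-side annular area A_ann = π/4 × (261² − 162²) = 32890 mm^2
On retraction the pressure acts on the annular area (bore minus rod).
F = P × A_ann

F ≈ 9.01e5 N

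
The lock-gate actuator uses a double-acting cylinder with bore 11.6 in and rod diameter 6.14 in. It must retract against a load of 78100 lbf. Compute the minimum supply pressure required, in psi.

P ≈ 1030 psi

Rod-side annular area A_ann = π/4 × (11.6² − 6.14²) = 76.07 in^2
Retraction: pressure acts on the annular area.
P = F / A = 78100 lbf / A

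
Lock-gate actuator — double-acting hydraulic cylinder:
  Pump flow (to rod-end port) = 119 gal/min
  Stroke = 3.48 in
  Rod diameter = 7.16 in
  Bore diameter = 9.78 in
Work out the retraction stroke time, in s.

t ≈ 0.265 s

Rod-side annular area A_ann = π/4 × (9.78² − 7.16²) = 34.86 in^2
Swept volume V = A × L; t = V / Q = A·L / Q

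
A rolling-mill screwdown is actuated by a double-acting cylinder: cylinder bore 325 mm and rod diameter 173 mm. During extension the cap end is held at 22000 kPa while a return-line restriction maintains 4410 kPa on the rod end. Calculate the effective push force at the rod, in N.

Cap-side area A_cap = π/4 × (325 mm)² = 82960 mm^2
Rod-side annular area A_ann = π/4 × (325² − 173²) = 59450 mm^2
Net thrust = P_cap·A_cap − P_rod·A_ann = 1.825e6 N − 2.622e5 N

F ≈ 1.56e6 N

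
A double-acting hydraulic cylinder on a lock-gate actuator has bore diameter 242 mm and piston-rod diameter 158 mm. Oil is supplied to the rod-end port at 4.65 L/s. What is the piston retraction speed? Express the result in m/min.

v ≈ 10.6 m/min

Rod-side annular area A_ann = π/4 × (242² − 158²) = 26390 mm^2
Flow into the rod-end port fills the annular volume.
v = Q / A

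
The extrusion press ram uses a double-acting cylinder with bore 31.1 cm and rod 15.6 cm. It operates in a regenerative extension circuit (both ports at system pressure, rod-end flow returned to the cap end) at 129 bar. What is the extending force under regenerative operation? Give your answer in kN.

F ≈ 247 kN

With equal pressure on both faces, forces on the annular region cancel; the net push is pressure × rod cross-section.
Rod cross-section A_rod = π/4 × (15.6 cm)² = 191.1 cm^2
F = P × A_rod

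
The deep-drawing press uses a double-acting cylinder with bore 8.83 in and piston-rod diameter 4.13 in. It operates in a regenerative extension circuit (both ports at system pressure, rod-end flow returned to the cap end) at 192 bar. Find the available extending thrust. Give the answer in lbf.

With equal pressure on both faces, forces on the annular region cancel; the net push is pressure × rod cross-section.
Rod cross-section A_rod = π/4 × (4.13 in)² = 13.40 in^2
F = P × A_rod

F ≈ 37300 lbf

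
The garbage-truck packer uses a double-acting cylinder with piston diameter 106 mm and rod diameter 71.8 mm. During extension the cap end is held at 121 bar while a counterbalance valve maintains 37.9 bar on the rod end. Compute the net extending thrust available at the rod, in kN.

F ≈ 88.7 kN

Cap-side area A_cap = π/4 × (106 mm)² = 8825 mm^2
Rod-side annular area A_ann = π/4 × (106² − 71.8²) = 4776 mm^2
Net thrust = P_cap·A_cap − P_rod·A_ann = 106.8 kN − 18.10 kN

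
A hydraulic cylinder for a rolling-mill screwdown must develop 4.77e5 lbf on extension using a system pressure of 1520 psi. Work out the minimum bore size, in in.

Extension force acts on the full piston face: F = P × (π/4)D².
D = √(4F / (πP)) = √(4 × 4.77e5 lbf / (π × 1520 psi))

D ≈ 20.0 in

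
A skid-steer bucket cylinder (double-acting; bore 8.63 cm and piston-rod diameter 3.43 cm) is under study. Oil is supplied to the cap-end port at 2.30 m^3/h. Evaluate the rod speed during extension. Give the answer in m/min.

Cap-side area A_cap = π/4 × (8.63 cm)² = 58.49 cm^2
v = Q / A

v ≈ 6.55 m/min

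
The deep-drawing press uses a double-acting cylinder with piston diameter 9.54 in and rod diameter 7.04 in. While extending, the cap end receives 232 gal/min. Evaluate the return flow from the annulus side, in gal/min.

Q_out ≈ 106 gal/min

Cap-side area A_cap = π/4 × (9.54 in)² = 71.48 in^2
Rod-side annular area A_ann = π/4 × (9.54² − 7.04²) = 32.55 in^2
Piston speed v = Q_in/A_cap; rod-end outflow Q_out = v × A_ann = Q_in × A_ann/A_cap.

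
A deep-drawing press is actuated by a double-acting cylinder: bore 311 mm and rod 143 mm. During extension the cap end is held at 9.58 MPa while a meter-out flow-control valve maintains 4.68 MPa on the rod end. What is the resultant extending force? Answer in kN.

Cap-side area A_cap = π/4 × (311 mm)² = 75960 mm^2
Rod-side annular area A_ann = π/4 × (311² − 143²) = 59900 mm^2
Net thrust = P_cap·A_cap − P_rod·A_ann = 727.7 kN − 280.4 kN

F ≈ 447 kN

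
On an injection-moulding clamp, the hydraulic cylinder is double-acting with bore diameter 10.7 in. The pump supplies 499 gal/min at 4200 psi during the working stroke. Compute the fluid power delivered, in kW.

W ≈ 912 kW

Hydraulic power = P × Q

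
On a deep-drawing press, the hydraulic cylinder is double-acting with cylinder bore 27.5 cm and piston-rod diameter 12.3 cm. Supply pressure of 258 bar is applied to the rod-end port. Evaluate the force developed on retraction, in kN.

Rod-side annular area A_ann = π/4 × (27.5² − 12.3²) = 475.1 cm^2
On retraction the pressure acts on the annular area (bore minus rod).
F = P × A_ann

F ≈ 1230 kN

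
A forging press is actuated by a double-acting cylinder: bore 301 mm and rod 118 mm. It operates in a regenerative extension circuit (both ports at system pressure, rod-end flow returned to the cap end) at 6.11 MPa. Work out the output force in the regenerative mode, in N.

With equal pressure on both faces, forces on the annular region cancel; the net push is pressure × rod cross-section.
Rod cross-section A_rod = π/4 × (118 mm)² = 10940 mm^2
F = P × A_rod

F ≈ 66800 N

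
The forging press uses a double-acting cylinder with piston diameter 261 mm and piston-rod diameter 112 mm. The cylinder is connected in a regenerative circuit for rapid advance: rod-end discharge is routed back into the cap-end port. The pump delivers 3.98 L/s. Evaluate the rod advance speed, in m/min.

v ≈ 24.2 m/min

In regeneration the rod-end outflow joins the pump flow into the cap end, so the net volume the pump must supply per unit advance equals the rod cross-section area.
Rod cross-section A_rod = π/4 × (112 mm)² = 9852 mm^2
v = Q_pump / A_rod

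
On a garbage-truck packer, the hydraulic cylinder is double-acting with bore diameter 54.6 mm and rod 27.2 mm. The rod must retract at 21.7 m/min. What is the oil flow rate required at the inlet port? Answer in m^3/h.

Rod-side annular area A_ann = π/4 × (54.6² − 27.2²) = 1760 mm^2
Q = A × v

Q ≈ 2.29 m^3/h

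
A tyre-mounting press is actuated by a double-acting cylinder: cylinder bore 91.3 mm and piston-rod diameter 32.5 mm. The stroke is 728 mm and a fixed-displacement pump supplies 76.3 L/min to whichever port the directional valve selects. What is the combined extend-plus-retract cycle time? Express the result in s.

t ≈ 7.02 s

Cap-side area A_cap = π/4 × (91.3 mm)² = 6547 mm^2
Rod-side annular area A_ann = π/4 × (91.3² − 32.5²) = 5717 mm^2
t_ext = A_cap·L/Q = 3.748 s
t_ret = A_ann·L/Q = 3.273 s
t_cycle = t_ext + t_ret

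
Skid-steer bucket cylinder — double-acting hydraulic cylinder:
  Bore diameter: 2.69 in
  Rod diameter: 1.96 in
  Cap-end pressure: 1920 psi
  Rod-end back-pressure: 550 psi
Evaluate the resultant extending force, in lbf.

Cap-side area A_cap = π/4 × (2.69 in)² = 5.683 in^2
Rod-side annular area A_ann = π/4 × (2.69² − 1.96²) = 2.666 in^2
Net thrust = P_cap·A_cap − P_rod·A_ann = 10910 lbf − 1466 lbf

F ≈ 9450 lbf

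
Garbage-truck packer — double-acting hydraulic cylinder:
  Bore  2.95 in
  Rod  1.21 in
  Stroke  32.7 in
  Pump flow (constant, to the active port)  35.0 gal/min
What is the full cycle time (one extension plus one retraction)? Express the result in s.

Cap-side area A_cap = π/4 × (2.95 in)² = 6.835 in^2
Rod-side annular area A_ann = π/4 × (2.95² − 1.21²) = 5.685 in^2
t_ext = A_cap·L/Q = 1.659 s
t_ret = A_ann·L/Q = 1.380 s
t_cycle = t_ext + t_ret

t ≈ 3.04 s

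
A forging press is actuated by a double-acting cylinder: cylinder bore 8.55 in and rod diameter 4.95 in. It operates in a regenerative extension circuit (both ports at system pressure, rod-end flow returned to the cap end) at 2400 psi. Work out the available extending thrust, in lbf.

F ≈ 46200 lbf

With equal pressure on both faces, forces on the annular region cancel; the net push is pressure × rod cross-section.
Rod cross-section A_rod = π/4 × (4.95 in)² = 19.24 in^2
F = P × A_rod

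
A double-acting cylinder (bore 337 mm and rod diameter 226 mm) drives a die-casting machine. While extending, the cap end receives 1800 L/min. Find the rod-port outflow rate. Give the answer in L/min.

Cap-side area A_cap = π/4 × (337 mm)² = 89200 mm^2
Rod-side annular area A_ann = π/4 × (337² − 226²) = 49080 mm^2
Piston speed v = Q_in/A_cap; rod-end outflow Q_out = v × A_ann = Q_in × A_ann/A_cap.

Q_out ≈ 990 L/min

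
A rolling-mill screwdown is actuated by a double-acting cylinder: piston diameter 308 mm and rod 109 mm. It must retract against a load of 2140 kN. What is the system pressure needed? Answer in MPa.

Rod-side annular area A_ann = π/4 × (308² − 109²) = 65170 mm^2
Retraction: pressure acts on the annular area.
P = F / A = 2140 kN / A

P ≈ 32.8 MPa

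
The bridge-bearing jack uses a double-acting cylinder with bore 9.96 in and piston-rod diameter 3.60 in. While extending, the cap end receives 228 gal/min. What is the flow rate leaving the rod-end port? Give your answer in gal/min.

Cap-side area A_cap = π/4 × (9.96 in)² = 77.91 in^2
Rod-side annular area A_ann = π/4 × (9.96² − 3.60²) = 67.73 in^2
Piston speed v = Q_in/A_cap; rod-end outflow Q_out = v × A_ann = Q_in × A_ann/A_cap.

Q_out ≈ 198 gal/min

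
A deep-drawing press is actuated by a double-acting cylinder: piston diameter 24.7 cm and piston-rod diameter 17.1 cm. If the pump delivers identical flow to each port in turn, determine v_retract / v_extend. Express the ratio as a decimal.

v_ret/v_ext ≈ 1.92

Cap-side area A_cap = π/4 × (24.7 cm)² = 479.2 cm^2
Rod-side annular area A_ann = π/4 × (24.7² − 17.1²) = 249.5 cm^2
For equal Q, v ∝ 1/A, so v_ret/v_ext = A_cap/A_ann.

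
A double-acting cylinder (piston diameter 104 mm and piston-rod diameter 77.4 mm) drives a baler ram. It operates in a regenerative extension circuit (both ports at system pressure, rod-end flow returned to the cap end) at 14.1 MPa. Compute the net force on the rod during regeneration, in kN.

F ≈ 66.3 kN

With equal pressure on both faces, forces on the annular region cancel; the net push is pressure × rod cross-section.
Rod cross-section A_rod = π/4 × (77.4 mm)² = 4705 mm^2
F = P × A_rod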